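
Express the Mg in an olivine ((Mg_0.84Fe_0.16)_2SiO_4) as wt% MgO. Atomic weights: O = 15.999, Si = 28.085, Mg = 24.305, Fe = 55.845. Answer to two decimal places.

M((Mg_0.84Fe_0.16)_2SiO_4) = 150.784 g/mol; M(MgO) = 40.304 g/mol.
Moles MgO per formula unit = 1.68 Mg ÷ 1 = 1.6800.
MgO fraction = (1.6800 × 40.304) / 150.784 = 67.711/150.784 = 0.4491.

44.91 wt%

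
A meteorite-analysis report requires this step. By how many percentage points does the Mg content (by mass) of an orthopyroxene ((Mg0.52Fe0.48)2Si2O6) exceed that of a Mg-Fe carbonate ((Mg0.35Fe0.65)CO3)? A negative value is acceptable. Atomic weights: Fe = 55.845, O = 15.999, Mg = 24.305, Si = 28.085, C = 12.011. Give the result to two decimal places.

2.82 percentage points

First mineral: 25.277 g Mg in 231.052 g formula = 10.94 wt% Mg.
Second mineral: 8.507 g Mg in 104.814 g formula = 8.12 wt% Mg.
10.94% − 8.12% gives a difference of 2.82 percentage points.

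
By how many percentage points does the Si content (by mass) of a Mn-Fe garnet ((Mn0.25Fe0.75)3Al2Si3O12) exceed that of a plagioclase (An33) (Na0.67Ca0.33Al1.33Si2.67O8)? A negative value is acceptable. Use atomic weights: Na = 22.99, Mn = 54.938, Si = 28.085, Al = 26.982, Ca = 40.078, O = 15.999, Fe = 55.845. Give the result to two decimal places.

-11.08 percentage points

M((Mn0.25Fe0.75)3Al2Si3O12) = 497.062 g/mol, so wt% Si = 84.255/497.062 × 100 = 16.95%.
M(Na0.67Ca0.33Al1.33Si2.67O8) = 267.494 g/mol, so wt% Si = 74.987/267.494 × 100 = 28.03%.
16.95 − 28.03 = -11.08 pp.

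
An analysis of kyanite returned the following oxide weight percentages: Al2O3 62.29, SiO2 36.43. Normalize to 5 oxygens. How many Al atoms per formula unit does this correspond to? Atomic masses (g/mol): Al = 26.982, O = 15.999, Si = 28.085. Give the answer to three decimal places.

62.29 wt% Al2O3 ÷ 101.961 g/mol = 0.61092 mol, giving 1.22184 Al and 1.83276 O.
36.43 wt% SiO2 ÷ 60.083 g/mol = 0.60633 mol, giving 0.60633 Si and 1.21266 O.
Oxygen sums to 3.04542; scaling by 5/3.04542 = 1.64181 puts the formula on 5 O.
Al: 1.22184 × 1.64181 = 2.006 atoms per formula unit.

2.006 Al apfu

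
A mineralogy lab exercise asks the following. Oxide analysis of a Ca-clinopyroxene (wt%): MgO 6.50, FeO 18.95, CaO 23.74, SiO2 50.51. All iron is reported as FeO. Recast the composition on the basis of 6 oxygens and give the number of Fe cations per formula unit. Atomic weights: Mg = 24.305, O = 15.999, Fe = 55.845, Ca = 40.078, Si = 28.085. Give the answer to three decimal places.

MgO: 6.50/40.304 = 0.16127 mol → 0.16127 mol Mg, 0.16127 mol O.
FeO: 18.95/71.844 = 0.26377 mol → 0.26377 mol Fe, 0.26377 mol O.
CaO: 23.74/56.077 = 0.42335 mol → 0.42335 mol Ca, 0.42335 mol O.
SiO2: 50.51/60.083 = 0.84067 mol → 0.84067 mol Si, 1.68134 mol O.
Total oxygen = 2.52973 mol. Normalization factor = 6/2.52973 = 2.37179.
Fe per 6 O = 0.26377 × 2.37179 = 0.626.

0.626 Fe apfu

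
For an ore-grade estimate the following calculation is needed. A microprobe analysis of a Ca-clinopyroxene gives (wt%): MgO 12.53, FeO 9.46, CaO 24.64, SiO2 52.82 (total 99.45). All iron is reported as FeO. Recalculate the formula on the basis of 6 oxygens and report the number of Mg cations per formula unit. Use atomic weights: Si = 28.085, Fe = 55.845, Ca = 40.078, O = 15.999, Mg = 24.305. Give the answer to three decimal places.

MgO (M=40.304): mol = 0.31089; Mg = 0.31089, O = 0.31089.
FeO (M=71.844): mol = 0.13167; Fe = 0.13167, O = 0.13167.
CaO (M=56.077): mol = 0.43940; Ca = 0.43940, O = 0.43940.
SiO2 (M=60.083): mol = 0.87912; Si = 0.87912, O = 1.75824.
ΣO = 2.64020; factor = 6/ΣO = 2.27256.
Mg apfu = 0.31089 × 2.27256 = 0.707.

0.707 Mg apfu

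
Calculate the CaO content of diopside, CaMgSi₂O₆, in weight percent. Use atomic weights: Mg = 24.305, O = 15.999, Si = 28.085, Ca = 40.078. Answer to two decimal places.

25.90 wt%

Formula mass = 216.547 g/mol.
1 Ca → 1.0000 mol CaO per formula unit; M(CaO) = 56.077, so CaO mass = 56.077 g.
56.077/216.547 × 100 = 25.90 wt%.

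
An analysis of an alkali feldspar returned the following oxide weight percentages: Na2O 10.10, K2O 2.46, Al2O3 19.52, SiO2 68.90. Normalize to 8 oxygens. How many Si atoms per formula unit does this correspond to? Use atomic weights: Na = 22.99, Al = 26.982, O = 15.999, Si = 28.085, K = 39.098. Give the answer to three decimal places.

Na2O (M=61.979): mol = 0.16296; Na = 0.32592, O = 0.16296.
K2O (M=94.195): mol = 0.02612; K = 0.05224, O = 0.02612.
Al2O3 (M=101.961): mol = 0.19145; Al = 0.38290, O = 0.57435.
SiO2 (M=60.083): mol = 1.14675; Si = 1.14675, O = 2.29350.
ΣO = 3.05693; factor = 8/ΣO = 2.61700.
Si apfu = 1.14675 × 2.61700 = 3.001.

3.001 Si apfu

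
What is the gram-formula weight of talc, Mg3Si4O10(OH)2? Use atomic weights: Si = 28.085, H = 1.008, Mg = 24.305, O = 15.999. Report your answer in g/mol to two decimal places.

379.26 g/mol

Mg: 3 × 24.305 = 72.9150
Si: 4 × 28.085 = 112.3400
O: 12 × 15.999 = 191.9880
H: 2 × 1.008 = 2.0160
Summing the contributions gives the formula mass.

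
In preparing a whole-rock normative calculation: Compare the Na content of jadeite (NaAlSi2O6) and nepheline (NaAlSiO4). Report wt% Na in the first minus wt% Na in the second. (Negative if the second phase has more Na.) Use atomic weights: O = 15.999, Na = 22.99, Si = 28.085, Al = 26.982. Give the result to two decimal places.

-4.81 percentage points

First mineral: 22.990 g Na in 202.136 g formula = 11.37 wt% Na.
Second mineral: 22.990 g Na in 142.053 g formula = 16.18 wt% Na.
11.37% − 16.18% gives a difference of -4.81 percentage points.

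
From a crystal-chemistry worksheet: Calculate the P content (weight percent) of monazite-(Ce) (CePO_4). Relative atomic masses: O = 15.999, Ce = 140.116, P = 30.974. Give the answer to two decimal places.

13.18 weight percent

Molar mass of CePO_4: 1*140.116 + 1*30.974 + 4*15.999 = 235.086 g/mol.
Mass of P per formula unit: 1 × 30.974 = 30.974 g.
Weight fraction P = 30.974 / 235.086 = 0.1318.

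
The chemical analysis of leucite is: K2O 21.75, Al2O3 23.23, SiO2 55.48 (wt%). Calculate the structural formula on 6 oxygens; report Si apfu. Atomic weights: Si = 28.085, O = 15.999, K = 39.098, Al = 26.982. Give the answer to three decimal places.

2.007 Si apfu

K2O: 21.75/94.195 = 0.23090 mol → 0.46180 mol K, 0.23090 mol O.
Al2O3: 23.23/101.961 = 0.22783 mol → 0.45566 mol Al, 0.68349 mol O.
SiO2: 55.48/60.083 = 0.92339 mol → 0.92339 mol Si, 1.84678 mol O.
Total oxygen = 2.76117 mol. Normalization factor = 6/2.76117 = 2.17299.
Si per 6 O = 0.92339 × 2.17299 = 2.007.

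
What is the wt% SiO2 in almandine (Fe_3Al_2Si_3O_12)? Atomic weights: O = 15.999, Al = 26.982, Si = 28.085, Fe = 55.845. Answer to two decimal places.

Molar mass of Fe_3Al_2Si_3O_12 = 3*55.845 + 2*26.982 + 3*28.085 + 12*15.999 = 497.742 g/mol.
Each formula unit contains 3 Si, equivalent to 3/1 = 3.0000 mol SiO2.
M(SiO2) = 1×28.085 + 2×15.999 = 60.083 g/mol.
Mass of SiO2 per formula unit = 3.0000 × 60.083 = 180.249 g.
SiO2 wt% = 180.249 / 497.742 × 100 = 36.21%.

36.21 wt%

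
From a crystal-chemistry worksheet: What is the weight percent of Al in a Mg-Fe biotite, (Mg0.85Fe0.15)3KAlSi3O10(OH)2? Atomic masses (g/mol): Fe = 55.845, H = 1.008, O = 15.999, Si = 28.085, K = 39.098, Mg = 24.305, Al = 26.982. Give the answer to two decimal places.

M((Mg0.85Fe0.15)3KAlSi3O10(OH)2) = 431.447 g/mol.
Al contributes 1 × 26.982 = 26.982 g per mole.
26.982/431.447 = 0.0625 → 6.25%.

6.25 weight percent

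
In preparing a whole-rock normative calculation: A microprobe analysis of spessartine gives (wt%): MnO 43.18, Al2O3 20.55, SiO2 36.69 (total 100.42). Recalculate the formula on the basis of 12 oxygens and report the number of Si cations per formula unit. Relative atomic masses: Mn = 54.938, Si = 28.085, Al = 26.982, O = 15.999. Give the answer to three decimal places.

43.18 wt% MnO ÷ 70.937 g/mol = 0.60871 mol, giving 0.60871 Mn and 0.60871 O.
20.55 wt% Al2O3 ÷ 101.961 g/mol = 0.20155 mol, giving 0.40310 Al and 0.60465 O.
36.69 wt% SiO2 ÷ 60.083 g/mol = 0.61066 mol, giving 0.61066 Si and 1.22132 O.
Oxygen sums to 2.43468; scaling by 12/2.43468 = 4.92878 puts the formula on 12 O.
Si: 0.61066 × 4.92878 = 3.010 atoms per formula unit.

3.010 Si apfu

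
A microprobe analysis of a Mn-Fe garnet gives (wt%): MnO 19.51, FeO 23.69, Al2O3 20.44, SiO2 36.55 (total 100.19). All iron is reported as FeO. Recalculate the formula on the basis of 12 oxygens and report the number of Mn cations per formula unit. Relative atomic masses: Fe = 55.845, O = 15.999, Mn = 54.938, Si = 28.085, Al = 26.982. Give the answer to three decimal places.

1.362 Mn apfu

19.51 wt% MnO ÷ 70.937 g/mol = 0.27503 mol, giving 0.27503 Mn and 0.27503 O.
23.69 wt% FeO ÷ 71.844 g/mol = 0.32974 mol, giving 0.32974 Fe and 0.32974 O.
20.44 wt% Al2O3 ÷ 101.961 g/mol = 0.20047 mol, giving 0.40094 Al and 0.60141 O.
36.55 wt% SiO2 ÷ 60.083 g/mol = 0.60833 mol, giving 0.60833 Si and 1.21666 O.
Oxygen sums to 2.42284; scaling by 12/2.42284 = 4.95287 puts the formula on 12 O.
Mn: 0.27503 × 4.95287 = 1.362 atoms per formula unit.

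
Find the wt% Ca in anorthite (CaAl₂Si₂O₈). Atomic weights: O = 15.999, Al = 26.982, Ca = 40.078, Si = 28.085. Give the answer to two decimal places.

14.41 wt%

M(CaAl₂Si₂O₈) = 278.204 g/mol.
Ca contributes 1 × 40.078 = 40.078 g per mole.
40.078/278.204 = 0.1441 → 14.41%.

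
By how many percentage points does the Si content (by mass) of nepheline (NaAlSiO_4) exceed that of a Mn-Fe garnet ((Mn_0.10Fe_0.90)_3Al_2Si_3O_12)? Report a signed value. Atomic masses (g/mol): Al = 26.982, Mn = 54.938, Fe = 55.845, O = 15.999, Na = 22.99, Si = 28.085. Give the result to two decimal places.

2.83 percentage points

First mineral: 28.085 g Si in 142.053 g formula = 19.77 wt% Si.
Second mineral: 84.255 g Si in 497.470 g formula = 16.94 wt% Si.
19.77% − 16.94% gives a difference of 2.83 percentage points.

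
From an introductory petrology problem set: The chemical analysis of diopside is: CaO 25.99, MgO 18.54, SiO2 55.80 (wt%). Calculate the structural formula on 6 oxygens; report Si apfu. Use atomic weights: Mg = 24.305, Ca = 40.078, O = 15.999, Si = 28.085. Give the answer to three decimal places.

CaO: 25.99/56.077 = 0.46347 mol → 0.46347 mol Ca, 0.46347 mol O.
MgO: 18.54/40.304 = 0.46000 mol → 0.46000 mol Mg, 0.46000 mol O.
SiO2: 55.80/60.083 = 0.92872 mol → 0.92872 mol Si, 1.85744 mol O.
Total oxygen = 2.78091 mol. Normalization factor = 6/2.78091 = 2.15757.
Si per 6 O = 0.92872 × 2.15757 = 2.004.

2.004 Si apfu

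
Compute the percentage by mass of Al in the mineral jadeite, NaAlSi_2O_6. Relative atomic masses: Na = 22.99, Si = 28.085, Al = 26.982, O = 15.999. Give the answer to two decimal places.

Molar mass of NaAlSi_2O_6: 1×22.99 + 1×26.982 + 2×28.085 + 6×15.999 = 202.136 g/mol.
Mass of Al per formula unit: 1 × 26.982 = 26.982 g.
Weight fraction Al = 26.982 / 202.136 = 0.1335.

13.35 wt%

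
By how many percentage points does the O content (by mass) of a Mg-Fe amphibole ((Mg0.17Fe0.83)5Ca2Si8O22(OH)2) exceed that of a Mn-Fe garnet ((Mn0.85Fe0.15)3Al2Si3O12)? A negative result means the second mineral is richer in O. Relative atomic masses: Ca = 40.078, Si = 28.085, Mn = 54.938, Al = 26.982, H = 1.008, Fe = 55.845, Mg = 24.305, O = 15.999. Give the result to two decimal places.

1.96 percentage points

M((Mg0.17Fe0.83)5Ca2Si8O22(OH)2) = 943.244 g/mol, so wt% O = 383.976/943.244 × 100 = 40.71%.
M((Mn0.85Fe0.15)3Al2Si3O12) = 495.429 g/mol, so wt% O = 191.988/495.429 × 100 = 38.75%.
40.71 − 38.75 = 1.96 pp.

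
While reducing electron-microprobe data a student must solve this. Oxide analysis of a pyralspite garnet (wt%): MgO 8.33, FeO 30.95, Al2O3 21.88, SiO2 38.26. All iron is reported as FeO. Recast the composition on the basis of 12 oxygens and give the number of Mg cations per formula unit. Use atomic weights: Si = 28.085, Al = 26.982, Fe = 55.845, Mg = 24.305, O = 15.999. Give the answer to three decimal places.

MgO: 8.33/40.304 = 0.20668 mol → 0.20668 mol Mg, 0.20668 mol O.
FeO: 30.95/71.844 = 0.43079 mol → 0.43079 mol Fe, 0.43079 mol O.
Al2O3: 21.88/101.961 = 0.21459 mol → 0.42918 mol Al, 0.64377 mol O.
SiO2: 38.26/60.083 = 0.63679 mol → 0.63679 mol Si, 1.27358 mol O.
Total oxygen = 2.55482 mol. Normalization factor = 12/2.55482 = 4.69700.
Mg per 12 O = 0.20668 × 4.69700 = 0.971.

0.971 Mg apfu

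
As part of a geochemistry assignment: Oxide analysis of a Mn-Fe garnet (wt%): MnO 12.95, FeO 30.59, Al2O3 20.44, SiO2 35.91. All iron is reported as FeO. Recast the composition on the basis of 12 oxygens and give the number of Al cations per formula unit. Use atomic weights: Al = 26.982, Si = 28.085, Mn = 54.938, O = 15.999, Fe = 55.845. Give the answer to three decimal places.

2.000 Al apfu

12.95 wt% MnO ÷ 70.937 g/mol = 0.18256 mol, giving 0.18256 Mn and 0.18256 O.
30.59 wt% FeO ÷ 71.844 g/mol = 0.42578 mol, giving 0.42578 Fe and 0.42578 O.
20.44 wt% Al2O3 ÷ 101.961 g/mol = 0.20047 mol, giving 0.40094 Al and 0.60141 O.
35.91 wt% SiO2 ÷ 60.083 g/mol = 0.59767 mol, giving 0.59767 Si and 1.19534 O.
Oxygen sums to 2.40509; scaling by 12/2.40509 = 4.98942 puts the formula on 12 O.
Al: 0.40094 × 4.98942 = 2.000 atoms per formula unit.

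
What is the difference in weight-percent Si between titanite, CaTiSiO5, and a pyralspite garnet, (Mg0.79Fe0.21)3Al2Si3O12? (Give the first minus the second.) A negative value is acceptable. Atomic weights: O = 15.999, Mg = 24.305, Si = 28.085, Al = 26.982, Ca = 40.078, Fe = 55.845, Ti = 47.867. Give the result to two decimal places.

M(CaTiSiO5) = 196.025 g/mol, so wt% Si = 28.085/196.025 × 100 = 14.33%.
M((Mg0.79Fe0.21)3Al2Si3O12) = 422.992 g/mol, so wt% Si = 84.255/422.992 × 100 = 19.92%.
14.33 − 19.92 = -5.59 pp.

-5.59 percentage points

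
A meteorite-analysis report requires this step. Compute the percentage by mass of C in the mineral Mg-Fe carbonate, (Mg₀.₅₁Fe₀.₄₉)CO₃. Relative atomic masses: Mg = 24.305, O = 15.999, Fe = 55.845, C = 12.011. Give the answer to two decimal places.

Molar mass of (Mg₀.₅₁Fe₀.₄₉)CO₃: 0.51×24.305 + 0.49×55.845 + 1×12.011 + 3×15.999 = 99.768 g/mol.
Mass of C per formula unit: 1 × 12.011 = 12.011 g.
Weight fraction C = 12.011 / 99.768 = 0.1204.

12.04 weight percent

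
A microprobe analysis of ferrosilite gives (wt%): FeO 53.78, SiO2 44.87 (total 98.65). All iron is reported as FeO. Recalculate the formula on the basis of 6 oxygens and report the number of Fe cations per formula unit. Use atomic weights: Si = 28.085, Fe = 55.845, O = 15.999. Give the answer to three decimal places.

53.78 wt% FeO ÷ 71.844 g/mol = 0.74857 mol, giving 0.74857 Fe and 0.74857 O.
44.87 wt% SiO2 ÷ 60.083 g/mol = 0.74680 mol, giving 0.74680 Si and 1.49360 O.
Oxygen sums to 2.24217; scaling by 6/2.24217 = 2.67598 puts the formula on 6 O.
Fe: 0.74857 × 2.67598 = 2.003 atoms per formula unit.

2.003 Fe apfu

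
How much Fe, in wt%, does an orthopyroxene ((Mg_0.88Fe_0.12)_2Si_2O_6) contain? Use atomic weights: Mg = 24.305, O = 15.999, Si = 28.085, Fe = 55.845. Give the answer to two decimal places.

Formula mass = 1.76×24.305 + 0.24×55.845 + 2×28.085 + 6×15.999 = 208.344 g/mol, of which 13.403 g is Fe.
So Fe makes up 13.403/208.344 = 0.0643 of the mass, i.e. 6.43%.

6.43 wt%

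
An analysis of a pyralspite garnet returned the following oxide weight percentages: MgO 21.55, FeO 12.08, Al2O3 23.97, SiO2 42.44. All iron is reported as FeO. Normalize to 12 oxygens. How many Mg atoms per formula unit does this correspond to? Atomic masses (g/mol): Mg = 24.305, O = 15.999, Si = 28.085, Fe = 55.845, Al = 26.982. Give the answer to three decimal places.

21.55 wt% MgO ÷ 40.304 g/mol = 0.53469 mol, giving 0.53469 Mg and 0.53469 O.
12.08 wt% FeO ÷ 71.844 g/mol = 0.16814 mol, giving 0.16814 Fe and 0.16814 O.
23.97 wt% Al2O3 ÷ 101.961 g/mol = 0.23509 mol, giving 0.47018 Al and 0.70527 O.
42.44 wt% SiO2 ÷ 60.083 g/mol = 0.70636 mol, giving 0.70636 Si and 1.41272 O.
Oxygen sums to 2.82082; scaling by 12/2.82082 = 4.25408 puts the formula on 12 O.
Mg: 0.53469 × 4.25408 = 2.275 atoms per formula unit.

2.275 Mg apfu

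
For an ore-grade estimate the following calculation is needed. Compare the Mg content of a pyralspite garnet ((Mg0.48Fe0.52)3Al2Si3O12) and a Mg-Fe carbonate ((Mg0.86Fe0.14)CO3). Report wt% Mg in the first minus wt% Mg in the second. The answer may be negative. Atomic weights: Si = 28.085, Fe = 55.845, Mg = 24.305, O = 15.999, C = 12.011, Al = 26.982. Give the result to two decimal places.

-15.82 percentage points

Mg in (Mg0.48Fe0.52)3Al2Si3O12: molar mass 452.324 g/mol; 1.44×24.305 = 34.999 g → 7.74 wt%.
Mg in (Mg0.86Fe0.14)CO3: molar mass 88.729 g/mol; 0.86×24.305 = 20.902 g → 23.56 wt%.
Difference = 7.74 − 23.56 = -15.82 percentage points.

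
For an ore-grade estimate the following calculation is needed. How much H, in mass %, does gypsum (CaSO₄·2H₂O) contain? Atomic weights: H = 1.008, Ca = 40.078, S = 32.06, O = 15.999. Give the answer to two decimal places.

2.34 mass %

Formula mass = 1·40.078 + 1·32.06 + 6·15.999 + 4·1.008 = 172.164 g/mol, of which 4.032 g is H.
So H makes up 4.032/172.164 = 0.0234 of the mass, i.e. 2.34%.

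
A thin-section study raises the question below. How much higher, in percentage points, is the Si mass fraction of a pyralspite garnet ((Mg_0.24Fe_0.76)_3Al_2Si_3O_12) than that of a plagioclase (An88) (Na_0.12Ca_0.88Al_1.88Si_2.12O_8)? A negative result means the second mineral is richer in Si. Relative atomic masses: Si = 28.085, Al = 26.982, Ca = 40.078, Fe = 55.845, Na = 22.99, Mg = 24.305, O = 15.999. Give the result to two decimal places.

First mineral: 84.255 g Si in 475.033 g formula = 17.74 wt% Si.
Second mineral: 59.540 g Si in 276.286 g formula = 21.55 wt% Si.
17.74% − 21.55% gives a difference of -3.81 percentage points.

-3.81 percentage points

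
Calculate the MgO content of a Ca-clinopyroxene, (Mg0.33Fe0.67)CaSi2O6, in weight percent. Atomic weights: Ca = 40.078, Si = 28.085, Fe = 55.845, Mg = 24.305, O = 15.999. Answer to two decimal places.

5.60 wt%

M((Mg0.33Fe0.67)CaSi2O6) = 237.679 g/mol; M(MgO) = 40.304 g/mol.
Moles MgO per formula unit = 0.33 Mg ÷ 1 = 0.3300.
MgO fraction = (0.3300 × 40.304) / 237.679 = 13.300/237.679 = 0.0560.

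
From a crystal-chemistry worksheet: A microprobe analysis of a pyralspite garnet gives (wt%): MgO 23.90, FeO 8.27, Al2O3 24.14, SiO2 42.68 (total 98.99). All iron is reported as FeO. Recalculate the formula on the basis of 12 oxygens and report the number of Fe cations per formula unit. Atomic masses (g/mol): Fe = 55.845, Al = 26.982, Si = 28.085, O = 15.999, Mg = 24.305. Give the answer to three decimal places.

MgO (M=40.304): mol = 0.59299; Mg = 0.59299, O = 0.59299.
FeO (M=71.844): mol = 0.11511; Fe = 0.11511, O = 0.11511.
Al2O3 (M=101.961): mol = 0.23676; Al = 0.47352, O = 0.71028.
SiO2 (M=60.083): mol = 0.71035; Si = 0.71035, O = 1.42070.
ΣO = 2.83908; factor = 12/ΣO = 4.22672.
Fe apfu = 0.11511 × 4.22672 = 0.487.

0.487 Fe apfu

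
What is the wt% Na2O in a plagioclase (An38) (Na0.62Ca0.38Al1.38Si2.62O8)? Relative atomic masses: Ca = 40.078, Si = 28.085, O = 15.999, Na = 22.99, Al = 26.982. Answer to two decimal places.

Molar mass of Na0.62Ca0.38Al1.38Si2.62O8 = 0.62×22.99 + 0.38×40.078 + 1.38×26.982 + 2.62×28.085 + 8×15.999 = 268.293 g/mol.
Each formula unit contains 0.62 Na, equivalent to 0.62/2 = 0.3100 mol Na2O.
M(Na2O) = 2×22.99 + 1×15.999 = 61.979 g/mol.
Mass of Na2O per formula unit = 0.3100 × 61.979 = 19.213 g.
Na2O wt% = 19.213 / 268.293 × 100 = 7.16%.

7.16 wt%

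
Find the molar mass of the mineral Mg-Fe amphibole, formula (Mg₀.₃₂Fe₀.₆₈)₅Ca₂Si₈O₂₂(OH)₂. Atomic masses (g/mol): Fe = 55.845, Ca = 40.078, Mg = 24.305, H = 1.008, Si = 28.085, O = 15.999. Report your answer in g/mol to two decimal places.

919.59 g/mol

Mg: 1.60 × 24.305 = 38.8880
Fe: 3.40 × 55.845 = 189.8730
Ca: 2 × 40.078 = 80.1560
Si: 8 × 28.085 = 224.6800
O: 24 × 15.999 = 383.9760
H: 2 × 1.008 = 2.0160
Summing the contributions gives the formula mass.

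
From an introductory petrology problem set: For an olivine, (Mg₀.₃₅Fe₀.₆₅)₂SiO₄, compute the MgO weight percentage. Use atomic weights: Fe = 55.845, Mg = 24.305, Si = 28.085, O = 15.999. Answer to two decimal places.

15.53 wt%

M((Mg₀.₃₅Fe₀.₆₅)₂SiO₄) = 181.693 g/mol; M(MgO) = 40.304 g/mol.
Moles MgO per formula unit = 0.70 Mg ÷ 1 = 0.7000.
MgO fraction = (0.7000 × 40.304) / 181.693 = 28.213/181.693 = 0.1553.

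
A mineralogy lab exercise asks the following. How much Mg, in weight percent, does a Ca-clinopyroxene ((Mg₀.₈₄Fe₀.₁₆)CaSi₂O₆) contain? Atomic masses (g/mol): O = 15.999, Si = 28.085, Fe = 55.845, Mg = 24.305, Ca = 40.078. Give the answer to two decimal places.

9.21 weight percent

Formula mass = 0.84*24.305 + 0.16*55.845 + 1*40.078 + 2*28.085 + 6*15.999 = 221.593 g/mol, of which 20.416 g is Mg.
So Mg makes up 20.416/221.593 = 0.0921 of the mass, i.e. 9.21%.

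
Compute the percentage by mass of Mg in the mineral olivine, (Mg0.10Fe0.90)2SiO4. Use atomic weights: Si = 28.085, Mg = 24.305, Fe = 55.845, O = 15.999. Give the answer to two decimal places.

Formula mass = 0.20*24.305 + 1.80*55.845 + 1*28.085 + 4*15.999 = 197.463 g/mol, of which 4.861 g is Mg.
So Mg makes up 4.861/197.463 = 0.0246 of the mass, i.e. 2.46%.

2.46 weight percent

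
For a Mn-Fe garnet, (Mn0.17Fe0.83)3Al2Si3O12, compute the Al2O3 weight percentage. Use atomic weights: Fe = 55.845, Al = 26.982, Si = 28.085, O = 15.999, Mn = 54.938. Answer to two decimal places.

Molar mass of (Mn0.17Fe0.83)3Al2Si3O12 = 0.51*54.938 + 2.49*55.845 + 2*26.982 + 3*28.085 + 12*15.999 = 497.279 g/mol.
Each formula unit contains 2 Al, equivalent to 2/2 = 1.0000 mol Al2O3.
M(Al2O3) = 2×26.982 + 3×15.999 = 101.961 g/mol.
Mass of Al2O3 per formula unit = 1.0000 × 101.961 = 101.961 g.
Al2O3 wt% = 101.961 / 497.279 × 100 = 20.50%.

20.50 wt%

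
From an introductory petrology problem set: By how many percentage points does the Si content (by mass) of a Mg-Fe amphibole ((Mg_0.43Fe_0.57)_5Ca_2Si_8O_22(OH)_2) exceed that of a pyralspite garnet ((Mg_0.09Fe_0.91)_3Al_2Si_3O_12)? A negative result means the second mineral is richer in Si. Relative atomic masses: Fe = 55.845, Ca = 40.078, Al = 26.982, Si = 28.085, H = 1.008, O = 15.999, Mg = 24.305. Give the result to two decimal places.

First mineral: 224.680 g Si in 902.242 g formula = 24.90 wt% Si.
Second mineral: 84.255 g Si in 489.226 g formula = 17.22 wt% Si.
24.90% − 17.22% gives a difference of 7.68 percentage points.

7.68 percentage points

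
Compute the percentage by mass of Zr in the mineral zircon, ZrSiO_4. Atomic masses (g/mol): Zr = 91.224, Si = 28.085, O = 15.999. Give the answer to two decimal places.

Molar mass of ZrSiO_4: 1*91.224 + 1*28.085 + 4*15.999 = 183.305 g/mol.
Mass of Zr per formula unit: 1 × 91.224 = 91.224 g.
Weight fraction Zr = 91.224 / 183.305 = 0.4977.

49.77 weight percent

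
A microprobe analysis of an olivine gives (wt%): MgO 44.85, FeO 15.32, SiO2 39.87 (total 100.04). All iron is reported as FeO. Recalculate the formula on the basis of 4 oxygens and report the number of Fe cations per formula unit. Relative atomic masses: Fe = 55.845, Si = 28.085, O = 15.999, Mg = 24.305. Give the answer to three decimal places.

0.321 Fe apfu

MgO: 44.85/40.304 = 1.11279 mol → 1.11279 mol Mg, 1.11279 mol O.
FeO: 15.32/71.844 = 0.21324 mol → 0.21324 mol Fe, 0.21324 mol O.
SiO2: 39.87/60.083 = 0.66358 mol → 0.66358 mol Si, 1.32716 mol O.
Total oxygen = 2.65319 mol. Normalization factor = 4/2.65319 = 1.50762.
Fe per 4 O = 0.21324 × 1.50762 = 0.321.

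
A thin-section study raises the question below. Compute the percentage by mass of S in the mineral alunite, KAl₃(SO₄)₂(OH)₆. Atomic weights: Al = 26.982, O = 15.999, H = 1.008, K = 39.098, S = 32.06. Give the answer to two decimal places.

15.48 weight percent

Molar mass of KAl₃(SO₄)₂(OH)₆: 1×39.098 + 3×26.982 + 2×32.06 + 14×15.999 + 6×1.008 = 414.198 g/mol.
Mass of S per formula unit: 2 × 32.06 = 64.120 g.
Weight fraction S = 64.120 / 414.198 = 0.1548.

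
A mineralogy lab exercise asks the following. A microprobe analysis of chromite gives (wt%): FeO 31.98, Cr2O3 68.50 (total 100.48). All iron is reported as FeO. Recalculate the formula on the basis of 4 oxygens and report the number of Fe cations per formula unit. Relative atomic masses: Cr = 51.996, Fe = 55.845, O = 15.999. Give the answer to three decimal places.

0.991 Fe apfu

FeO (M=71.844): mol = 0.44513; Fe = 0.44513, O = 0.44513.
Cr2O3 (M=151.989): mol = 0.45069; Cr = 0.90138, O = 1.35207.
ΣO = 1.79720; factor = 4/ΣO = 2.22568.
Fe apfu = 0.44513 × 2.22568 = 0.991.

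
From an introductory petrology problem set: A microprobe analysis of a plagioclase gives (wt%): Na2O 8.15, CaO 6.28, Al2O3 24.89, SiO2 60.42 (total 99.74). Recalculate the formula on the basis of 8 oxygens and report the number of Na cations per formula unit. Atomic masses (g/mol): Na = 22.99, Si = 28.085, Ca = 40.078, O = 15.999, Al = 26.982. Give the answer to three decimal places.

Na2O: 8.15/61.979 = 0.13150 mol → 0.26300 mol Na, 0.13150 mol O.
CaO: 6.28/56.077 = 0.11199 mol → 0.11199 mol Ca, 0.11199 mol O.
Al2O3: 24.89/101.961 = 0.24411 mol → 0.48822 mol Al, 0.73233 mol O.
SiO2: 60.42/60.083 = 1.00561 mol → 1.00561 mol Si, 2.01122 mol O.
Total oxygen = 2.98704 mol. Normalization factor = 8/2.98704 = 2.67824.
Na per 8 O = 0.26300 × 2.67824 = 0.704.

0.704 Na apfu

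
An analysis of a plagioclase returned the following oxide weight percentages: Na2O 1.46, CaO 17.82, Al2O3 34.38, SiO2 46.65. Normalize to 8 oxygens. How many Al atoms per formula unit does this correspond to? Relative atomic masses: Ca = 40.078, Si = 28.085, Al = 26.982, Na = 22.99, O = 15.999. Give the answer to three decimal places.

1.857 Al apfu

Na2O: 1.46/61.979 = 0.02356 mol → 0.04712 mol Na, 0.02356 mol O.
CaO: 17.82/56.077 = 0.31778 mol → 0.31778 mol Ca, 0.31778 mol O.
Al2O3: 34.38/101.961 = 0.33719 mol → 0.67438 mol Al, 1.01157 mol O.
SiO2: 46.65/60.083 = 0.77643 mol → 0.77643 mol Si, 1.55286 mol O.
Total oxygen = 2.90577 mol. Normalization factor = 8/2.90577 = 2.75314.
Al per 8 O = 0.67438 × 2.75314 = 1.857.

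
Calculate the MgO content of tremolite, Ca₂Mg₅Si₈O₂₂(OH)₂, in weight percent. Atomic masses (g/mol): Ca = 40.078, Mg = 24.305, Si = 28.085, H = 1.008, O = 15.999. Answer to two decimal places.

Molar mass of Ca₂Mg₅Si₈O₂₂(OH)₂ = 2*40.078 + 5*24.305 + 8*28.085 + 24*15.999 + 2*1.008 = 812.353 g/mol.
Each formula unit contains 5 Mg, equivalent to 5/1 = 5.0000 mol MgO.
M(MgO) = 1×24.305 + 1×15.999 = 40.304 g/mol.
Mass of MgO per formula unit = 5.0000 × 40.304 = 201.520 g.
MgO wt% = 201.520 / 812.353 × 100 = 24.81%.

24.81 wt%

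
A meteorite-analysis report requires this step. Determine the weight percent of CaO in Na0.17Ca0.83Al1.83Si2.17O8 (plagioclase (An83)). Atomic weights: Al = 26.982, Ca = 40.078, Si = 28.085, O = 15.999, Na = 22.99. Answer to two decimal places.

M(Na0.17Ca0.83Al1.83Si2.17O8) = 275.487 g/mol; M(CaO) = 56.077 g/mol.
Moles CaO per formula unit = 0.83 Ca ÷ 1 = 0.8300.
CaO fraction = (0.8300 × 56.077) / 275.487 = 46.544/275.487 = 0.1690.

16.90 wt%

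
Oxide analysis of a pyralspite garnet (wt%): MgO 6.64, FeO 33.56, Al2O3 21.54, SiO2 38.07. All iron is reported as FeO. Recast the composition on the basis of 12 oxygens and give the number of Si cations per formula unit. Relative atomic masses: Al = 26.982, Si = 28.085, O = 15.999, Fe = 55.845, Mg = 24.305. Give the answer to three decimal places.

MgO (M=40.304): mol = 0.16475; Mg = 0.16475, O = 0.16475.
FeO (M=71.844): mol = 0.46712; Fe = 0.46712, O = 0.46712.
Al2O3 (M=101.961): mol = 0.21126; Al = 0.42252, O = 0.63378.
SiO2 (M=60.083): mol = 0.63362; Si = 0.63362, O = 1.26724.
ΣO = 2.53289; factor = 12/ΣO = 4.73767.
Si apfu = 0.63362 × 4.73767 = 3.002.

3.002 Si apfu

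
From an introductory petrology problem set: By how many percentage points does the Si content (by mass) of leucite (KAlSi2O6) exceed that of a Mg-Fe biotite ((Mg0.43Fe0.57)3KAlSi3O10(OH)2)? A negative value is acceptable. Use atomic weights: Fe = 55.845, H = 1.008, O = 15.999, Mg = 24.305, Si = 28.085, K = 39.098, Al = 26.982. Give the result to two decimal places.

First mineral: 56.170 g Si in 218.244 g formula = 25.74 wt% Si.
Second mineral: 84.255 g Si in 471.187 g formula = 17.88 wt% Si.
25.74% − 17.88% gives a difference of 7.86 percentage points.

7.86 percentage points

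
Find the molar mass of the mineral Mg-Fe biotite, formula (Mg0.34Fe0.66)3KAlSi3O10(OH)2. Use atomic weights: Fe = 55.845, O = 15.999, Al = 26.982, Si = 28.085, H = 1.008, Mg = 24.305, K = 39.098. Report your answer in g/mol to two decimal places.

The formula mass is the sum 1.02(24.305) + 1.98(55.845) + 1(39.098) + 1(26.982) + 3(28.085) + 12(15.999) + 2(1.008).

479.70 g/mol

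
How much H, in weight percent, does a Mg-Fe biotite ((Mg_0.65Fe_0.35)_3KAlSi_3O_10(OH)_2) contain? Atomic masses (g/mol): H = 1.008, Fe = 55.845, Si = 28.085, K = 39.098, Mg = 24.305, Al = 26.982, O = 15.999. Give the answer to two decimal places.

Molar mass of (Mg_0.65Fe_0.35)_3KAlSi_3O_10(OH)_2: 1.95·24.305 + 1.05·55.845 + 1·39.098 + 1·26.982 + 3·28.085 + 12·15.999 + 2·1.008 = 450.371 g/mol.
Mass of H per formula unit: 2 × 1.008 = 2.016 g.
Weight fraction H = 2.016 / 450.371 = 0.0045.

0.45 weight percent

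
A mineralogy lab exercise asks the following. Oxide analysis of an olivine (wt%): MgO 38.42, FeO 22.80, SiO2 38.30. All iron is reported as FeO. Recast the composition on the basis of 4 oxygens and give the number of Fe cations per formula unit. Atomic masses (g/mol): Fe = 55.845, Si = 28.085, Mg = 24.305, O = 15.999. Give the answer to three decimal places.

38.42 wt% MgO ÷ 40.304 g/mol = 0.95326 mol, giving 0.95326 Mg and 0.95326 O.
22.80 wt% FeO ÷ 71.844 g/mol = 0.31735 mol, giving 0.31735 Fe and 0.31735 O.
38.30 wt% SiO2 ÷ 60.083 g/mol = 0.63745 mol, giving 0.63745 Si and 1.27490 O.
Oxygen sums to 2.54551; scaling by 4/2.54551 = 1.57139 puts the formula on 4 O.
Fe: 0.31735 × 1.57139 = 0.499 atoms per formula unit.

0.499 Fe apfu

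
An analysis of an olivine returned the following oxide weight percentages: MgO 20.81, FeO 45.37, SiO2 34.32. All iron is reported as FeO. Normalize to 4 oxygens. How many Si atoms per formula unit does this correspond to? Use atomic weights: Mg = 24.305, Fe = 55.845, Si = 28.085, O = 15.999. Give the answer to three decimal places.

0.998 Si apfu

20.81 wt% MgO ÷ 40.304 g/mol = 0.51633 mol, giving 0.51633 Mg and 0.51633 O.
45.37 wt% FeO ÷ 71.844 g/mol = 0.63151 mol, giving 0.63151 Fe and 0.63151 O.
34.32 wt% SiO2 ÷ 60.083 g/mol = 0.57121 mol, giving 0.57121 Si and 1.14242 O.
Oxygen sums to 2.29026; scaling by 4/2.29026 = 1.74653 puts the formula on 4 O.
Si: 0.57121 × 1.74653 = 0.998 atoms per formula unit.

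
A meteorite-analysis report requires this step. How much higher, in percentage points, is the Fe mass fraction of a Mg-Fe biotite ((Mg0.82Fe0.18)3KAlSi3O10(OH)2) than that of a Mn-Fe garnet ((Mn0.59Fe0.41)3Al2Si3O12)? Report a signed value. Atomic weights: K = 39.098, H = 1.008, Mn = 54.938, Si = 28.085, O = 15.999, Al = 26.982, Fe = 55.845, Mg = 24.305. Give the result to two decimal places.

-6.90 percentage points

M((Mg0.82Fe0.18)3KAlSi3O10(OH)2) = 434.286 g/mol, so wt% Fe = 30.156/434.286 × 100 = 6.94%.
M((Mn0.59Fe0.41)3Al2Si3O12) = 496.137 g/mol, so wt% Fe = 68.689/496.137 × 100 = 13.84%.
6.94 − 13.84 = -6.90 pp.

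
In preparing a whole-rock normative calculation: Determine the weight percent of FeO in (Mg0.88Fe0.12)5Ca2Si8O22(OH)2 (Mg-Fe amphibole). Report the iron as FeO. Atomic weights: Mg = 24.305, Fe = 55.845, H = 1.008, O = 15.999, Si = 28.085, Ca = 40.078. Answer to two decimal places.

5.19 wt%

Formula mass = 831.277 g/mol.
0.60 Fe → 0.6000 mol FeO per formula unit; M(FeO) = 71.844, so FeO mass = 43.106 g.
43.106/831.277 × 100 = 5.19 wt%.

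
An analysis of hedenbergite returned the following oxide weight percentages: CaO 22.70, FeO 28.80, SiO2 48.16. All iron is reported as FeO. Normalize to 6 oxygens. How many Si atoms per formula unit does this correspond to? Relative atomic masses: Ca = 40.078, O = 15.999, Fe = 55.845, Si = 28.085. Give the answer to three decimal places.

1.997 Si apfu

22.70 wt% CaO ÷ 56.077 g/mol = 0.40480 mol, giving 0.40480 Ca and 0.40480 O.
28.80 wt% FeO ÷ 71.844 g/mol = 0.40087 mol, giving 0.40087 Fe and 0.40087 O.
48.16 wt% SiO2 ÷ 60.083 g/mol = 0.80156 mol, giving 0.80156 Si and 1.60312 O.
Oxygen sums to 2.40879; scaling by 6/2.40879 = 2.49088 puts the formula on 6 O.
Si: 0.80156 × 2.49088 = 1.997 atoms per formula unit.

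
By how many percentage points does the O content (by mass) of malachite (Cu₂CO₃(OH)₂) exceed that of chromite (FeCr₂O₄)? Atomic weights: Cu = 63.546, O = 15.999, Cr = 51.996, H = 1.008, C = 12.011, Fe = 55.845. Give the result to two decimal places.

7.59 percentage points

First mineral: 79.995 g O in 221.114 g formula = 36.18 wt% O.
Second mineral: 63.996 g O in 223.833 g formula = 28.59 wt% O.
36.18% − 28.59% gives a difference of 7.59 percentage points.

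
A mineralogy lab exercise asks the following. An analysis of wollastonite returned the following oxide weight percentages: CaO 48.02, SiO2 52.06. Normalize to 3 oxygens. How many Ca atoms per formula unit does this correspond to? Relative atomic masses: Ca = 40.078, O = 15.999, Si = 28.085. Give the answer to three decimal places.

48.02 wt% CaO ÷ 56.077 g/mol = 0.85632 mol, giving 0.85632 Ca and 0.85632 O.
52.06 wt% SiO2 ÷ 60.083 g/mol = 0.86647 mol, giving 0.86647 Si and 1.73294 O.
Oxygen sums to 2.58926; scaling by 3/2.58926 = 1.15863 puts the formula on 3 O.
Ca: 0.85632 × 1.15863 = 0.992 atoms per formula unit.

0.992 Ca apfu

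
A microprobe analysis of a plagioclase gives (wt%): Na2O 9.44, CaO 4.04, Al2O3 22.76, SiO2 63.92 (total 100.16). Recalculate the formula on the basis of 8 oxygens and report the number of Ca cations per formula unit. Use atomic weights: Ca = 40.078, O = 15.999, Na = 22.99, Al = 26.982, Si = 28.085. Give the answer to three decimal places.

9.44 wt% Na2O ÷ 61.979 g/mol = 0.15231 mol, giving 0.30462 Na and 0.15231 O.
4.04 wt% CaO ÷ 56.077 g/mol = 0.07204 mol, giving 0.07204 Ca and 0.07204 O.
22.76 wt% Al2O3 ÷ 101.961 g/mol = 0.22322 mol, giving 0.44644 Al and 0.66966 O.
63.92 wt% SiO2 ÷ 60.083 g/mol = 1.06386 mol, giving 1.06386 Si and 2.12772 O.
Oxygen sums to 3.02173; scaling by 8/3.02173 = 2.64749 puts the formula on 8 O.
Ca: 0.07204 × 2.64749 = 0.191 atoms per formula unit.

0.191 Ca apfu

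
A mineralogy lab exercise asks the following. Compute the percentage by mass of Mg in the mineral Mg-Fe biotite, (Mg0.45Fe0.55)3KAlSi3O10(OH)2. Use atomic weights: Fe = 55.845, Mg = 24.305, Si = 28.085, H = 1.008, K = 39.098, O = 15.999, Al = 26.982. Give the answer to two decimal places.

Molar mass of (Mg0.45Fe0.55)3KAlSi3O10(OH)2: 1.35×24.305 + 1.65×55.845 + 1×39.098 + 1×26.982 + 3×28.085 + 12×15.999 + 2×1.008 = 469.295 g/mol.
Mass of Mg per formula unit: 1.35 × 24.305 = 32.812 g.
Weight fraction Mg = 32.812 / 469.295 = 0.0699.

6.99 wt%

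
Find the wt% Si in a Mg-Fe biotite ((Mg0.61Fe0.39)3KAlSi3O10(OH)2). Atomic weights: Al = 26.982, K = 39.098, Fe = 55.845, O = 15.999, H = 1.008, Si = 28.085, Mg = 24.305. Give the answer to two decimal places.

18.55 wt%

M((Mg0.61Fe0.39)3KAlSi3O10(OH)2) = 454.156 g/mol.
Si contributes 3 × 28.085 = 84.255 g per mole.
84.255/454.156 = 0.1855 → 18.55%.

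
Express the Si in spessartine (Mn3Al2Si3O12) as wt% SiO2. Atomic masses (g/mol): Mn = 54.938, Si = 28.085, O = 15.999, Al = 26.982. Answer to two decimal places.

36.41 wt%

Formula mass = 495.021 g/mol.
3 Si → 3.0000 mol SiO2 per formula unit; M(SiO2) = 60.083, so SiO2 mass = 180.249 g.
180.249/495.021 × 100 = 36.41 wt%.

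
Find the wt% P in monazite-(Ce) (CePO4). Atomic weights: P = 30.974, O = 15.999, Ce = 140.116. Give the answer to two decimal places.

Molar mass of CePO4: 1·140.116 + 1·30.974 + 4·15.999 = 235.086 g/mol.
Mass of P per formula unit: 1 × 30.974 = 30.974 g.
Weight fraction P = 30.974 / 235.086 = 0.1318.

13.18 weight percent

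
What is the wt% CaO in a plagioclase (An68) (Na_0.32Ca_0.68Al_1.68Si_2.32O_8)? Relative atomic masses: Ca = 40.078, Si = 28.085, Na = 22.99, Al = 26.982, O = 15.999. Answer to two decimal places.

Formula mass = 273.089 g/mol.
0.68 Ca → 0.6800 mol CaO per formula unit; M(CaO) = 56.077, so CaO mass = 38.132 g.
38.132/273.089 × 100 = 13.96 wt%.

13.96 wt%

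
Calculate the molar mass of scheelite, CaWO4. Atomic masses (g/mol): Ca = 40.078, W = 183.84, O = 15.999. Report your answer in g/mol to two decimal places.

287.91 g/mol

M = 1*40.078 + 1*183.84 + 4*15.999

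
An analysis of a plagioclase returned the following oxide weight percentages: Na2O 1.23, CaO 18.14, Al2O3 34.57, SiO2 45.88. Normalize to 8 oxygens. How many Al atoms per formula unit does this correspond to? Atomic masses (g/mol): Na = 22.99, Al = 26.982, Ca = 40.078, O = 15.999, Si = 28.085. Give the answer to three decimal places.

1.879 Al apfu

1.23 wt% Na2O ÷ 61.979 g/mol = 0.01985 mol, giving 0.03970 Na and 0.01985 O.
18.14 wt% CaO ÷ 56.077 g/mol = 0.32348 mol, giving 0.32348 Ca and 0.32348 O.
34.57 wt% Al2O3 ÷ 101.961 g/mol = 0.33905 mol, giving 0.67810 Al and 1.01715 O.
45.88 wt% SiO2 ÷ 60.083 g/mol = 0.76361 mol, giving 0.76361 Si and 1.52722 O.
Oxygen sums to 2.88770; scaling by 8/2.88770 = 2.77037 puts the formula on 8 O.
Al: 0.67810 × 2.77037 = 1.879 atoms per formula unit.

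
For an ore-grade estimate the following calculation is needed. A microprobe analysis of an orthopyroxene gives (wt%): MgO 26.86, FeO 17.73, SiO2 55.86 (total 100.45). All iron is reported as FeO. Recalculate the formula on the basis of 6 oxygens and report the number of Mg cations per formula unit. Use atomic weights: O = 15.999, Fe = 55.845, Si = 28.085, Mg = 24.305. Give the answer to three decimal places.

MgO (M=40.304): mol = 0.66644; Mg = 0.66644, O = 0.66644.
FeO (M=71.844): mol = 0.24678; Fe = 0.24678, O = 0.24678.
SiO2 (M=60.083): mol = 0.92971; Si = 0.92971, O = 1.85942.
ΣO = 2.77264; factor = 6/ΣO = 2.16400.
Mg apfu = 0.66644 × 2.16400 = 1.442.

1.442 Mg apfu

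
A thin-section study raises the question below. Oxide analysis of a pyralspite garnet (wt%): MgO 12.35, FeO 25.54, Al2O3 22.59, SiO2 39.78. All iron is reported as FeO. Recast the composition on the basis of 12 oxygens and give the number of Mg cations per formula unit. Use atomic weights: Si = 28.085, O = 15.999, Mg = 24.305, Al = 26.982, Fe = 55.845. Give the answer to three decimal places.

1.387 Mg apfu

12.35 wt% MgO ÷ 40.304 g/mol = 0.30642 mol, giving 0.30642 Mg and 0.30642 O.
25.54 wt% FeO ÷ 71.844 g/mol = 0.35549 mol, giving 0.35549 Fe and 0.35549 O.
22.59 wt% Al2O3 ÷ 101.961 g/mol = 0.22156 mol, giving 0.44312 Al and 0.66468 O.
39.78 wt% SiO2 ÷ 60.083 g/mol = 0.66208 mol, giving 0.66208 Si and 1.32416 O.
Oxygen sums to 2.65075; scaling by 12/2.65075 = 4.52702 puts the formula on 12 O.
Mg: 0.30642 × 4.52702 = 1.387 atoms per formula unit.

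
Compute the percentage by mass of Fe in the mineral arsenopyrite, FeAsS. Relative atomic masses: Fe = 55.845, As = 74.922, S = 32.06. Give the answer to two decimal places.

34.30 wt%

M(FeAsS) = 162.827 g/mol.
Fe contributes 1 × 55.845 = 55.845 g per mole.
55.845/162.827 = 0.3430 → 34.30%.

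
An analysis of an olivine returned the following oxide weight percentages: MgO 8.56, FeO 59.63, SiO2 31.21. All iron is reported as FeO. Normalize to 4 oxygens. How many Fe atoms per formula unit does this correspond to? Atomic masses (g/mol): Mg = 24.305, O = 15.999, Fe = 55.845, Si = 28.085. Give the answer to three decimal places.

1.595 Fe apfu

MgO: 8.56/40.304 = 0.21239 mol → 0.21239 mol Mg, 0.21239 mol O.
FeO: 59.63/71.844 = 0.82999 mol → 0.82999 mol Fe, 0.82999 mol O.
SiO2: 31.21/60.083 = 0.51945 mol → 0.51945 mol Si, 1.03890 mol O.
Total oxygen = 2.08128 mol. Normalization factor = 4/2.08128 = 1.92189.
Fe per 4 O = 0.82999 × 1.92189 = 1.595.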